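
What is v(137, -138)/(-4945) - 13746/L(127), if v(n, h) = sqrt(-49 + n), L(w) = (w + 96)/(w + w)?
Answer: -3491484/223 - 2*sqrt(22)/4945 ≈ -15657.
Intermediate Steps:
L(w) = (96 + w)/(2*w) (L(w) = (96 + w)/((2*w)) = (96 + w)*(1/(2*w)) = (96 + w)/(2*w))
v(137, -138)/(-4945) - 13746/L(127) = sqrt(-49 + 137)/(-4945) - 13746*254/(96 + 127) = sqrt(88)*(-1/4945) - 13746/((1/2)*(1/127)*223) = (2*sqrt(22))*(-1/4945) - 13746/223/254 = -2*sqrt(22)/4945 - 13746*254/223 = -2*sqrt(22)/4945 - 3491484/223 = -3491484/223 - 2*sqrt(22)/4945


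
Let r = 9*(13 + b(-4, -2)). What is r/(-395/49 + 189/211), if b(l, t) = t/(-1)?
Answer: -1395765/74084 ≈ -18.840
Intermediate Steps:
b(l, t) = -t (b(l, t) = t*(-1) = -t)
r = 135 (r = 9*(13 - 1*(-2)) = 9*(13 + 2) = 9*15 = 135)
r/(-395/49 + 189/211) = 135/(-395/49 + 189/211) = 135/(-74084/10339) = 135*(-10339/74084) = -1395765/74084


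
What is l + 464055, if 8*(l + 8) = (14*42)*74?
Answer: 469486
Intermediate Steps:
l = 5431 (l = -8 + ((14*42)*74)/8 = -8 + (588*74)/8 = -8 + (⅛)*43512 = -8 + 5439 = 5431)
l + 464055 = 5431 + 464055 = 469486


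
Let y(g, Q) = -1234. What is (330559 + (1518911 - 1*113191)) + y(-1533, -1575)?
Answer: 1735045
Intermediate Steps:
(330559 + (1518911 - 1*113191)) + y(-1533, -1575) = (330559 + (1518911 - 1*113191)) - 1234 = (330559 + (1518911 - 113191)) - 1234 = (330559 + 1405720) - 1234 = 1736279 - 1234 = 1735045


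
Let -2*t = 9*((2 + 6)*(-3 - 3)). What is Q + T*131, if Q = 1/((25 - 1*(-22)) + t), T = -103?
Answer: -3548658/263 ≈ -13493.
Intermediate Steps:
t = 216 (t = -9*(2 + 6)*(-3 - 3)/2 = -9*8*(-6)/2 = -9*(-48)/2 = -1/2*(-432) = 216)
Q = 1/263 (Q = 1/((25 - 1*(-22)) + 216) = 1/((25 + 22) + 216) = 1/(47 + 216) = 1/263 ≈ 0.0038023)
Q + T*131 = 1/263 - 103*131 = 1/263 - 13493 = -3548658/263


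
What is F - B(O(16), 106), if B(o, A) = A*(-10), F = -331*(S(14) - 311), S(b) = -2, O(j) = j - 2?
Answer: 104663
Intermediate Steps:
O(j) = -2 + j
F = 103603 (F = -331*(-2 - 311) = -331*(-313) = 103603)
B(o, A) = -10*A
F - B(O(16), 106) = 103603 - (-10)*106 = 103603 - 1*(-1060) = 103603 + 1060 = 104663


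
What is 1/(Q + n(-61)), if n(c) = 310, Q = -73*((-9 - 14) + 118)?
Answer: -1/6625 ≈ -0.00015094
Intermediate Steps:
Q = -6935 (Q = -73*(-23 + 118) = -73*95 = -6935)
1/(Q + n(-61)) = 1/(-6935 + 310) = 1/(-6625) = -1/6625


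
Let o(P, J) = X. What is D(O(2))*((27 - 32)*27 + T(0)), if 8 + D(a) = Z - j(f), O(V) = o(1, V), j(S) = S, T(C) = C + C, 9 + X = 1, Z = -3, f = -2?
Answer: 1215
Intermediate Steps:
X = -8 (X = -9 + 1 = -8)
T(C) = 2*C
o(P, J) = -8
O(V) = -8
D(a) = -9 (D(a) = -8 + (-3 - 1*(-2)) = -8 + (-3 + 2) = -8 - 1 = -9)
D(O(2))*((27 - 32)*27 + T(0)) = -9*((27 - 32)*27 + 2*0) = -9*(-5*27 + 0) = -9*(-135 + 0) = -9*(-135) = 1215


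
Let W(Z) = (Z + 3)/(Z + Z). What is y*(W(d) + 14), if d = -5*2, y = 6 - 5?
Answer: 287/20 ≈ 14.350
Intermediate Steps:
y = 1
d = -10
W(Z) = (3 + Z)/(2*Z) (W(Z) = (3 + Z)/((2*Z)) = (3 + Z)*(1/(2*Z)) = (3 + Z)/(2*Z))
y*(W(d) + 14) = 1*((1/2)*(3 - 10)/(-10) + 14) = 1*((1/2)*(-1/10)*(-7) + 14) = 1*(7/20 + 14) = 1*(287/20) = 287/20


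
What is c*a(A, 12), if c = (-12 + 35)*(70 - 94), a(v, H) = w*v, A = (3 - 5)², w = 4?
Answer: -8832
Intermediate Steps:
A = 4 (A = (-2)² = 4)
a(v, H) = 4*v
c = -552 (c = 23*(-24) = -552)
c*a(A, 12) = -2208*4 = -552*16 = -8832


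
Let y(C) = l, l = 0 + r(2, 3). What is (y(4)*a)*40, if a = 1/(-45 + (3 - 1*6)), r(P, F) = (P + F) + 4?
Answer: -15/2 ≈ -7.5000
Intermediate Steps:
r(P, F) = 4 + F + P (r(P, F) = (F + P) + 4 = 4 + F + P)
a = -1/48 (a = 1/(-45 + (3 - 6)) = 1/(-45 - 3) = 1/(-48) = -1/48 ≈ -0.020833)
l = 9 (l = 0 + (4 + 3 + 2) = 0 + 9 = 9)
y(C) = 9
(y(4)*a)*40 = (9*(-1/48))*40 = -3/16*40 = -15/2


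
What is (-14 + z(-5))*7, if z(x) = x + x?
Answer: -168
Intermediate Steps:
z(x) = 2*x
(-14 + z(-5))*7 = (-14 + 2*(-5))*7 = (-14 - 10)*7 = -24*7 = -168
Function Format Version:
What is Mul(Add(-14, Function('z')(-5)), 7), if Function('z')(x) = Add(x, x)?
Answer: -168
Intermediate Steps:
Function('z')(x) = Mul(2, x)
Mul(Add(-14, Function('z')(-5)), 7) = Mul(Add(-14, Mul(2, -5)), 7) = Mul(Add(-14, -10), 7) = Mul(-24, 7) = -168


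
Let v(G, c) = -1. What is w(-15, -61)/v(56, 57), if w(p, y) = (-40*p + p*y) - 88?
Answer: -1427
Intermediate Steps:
w(p, y) = -88 - 40*p + p*y
w(-15, -61)/v(56, 57) = (-88 - 40*(-15) - 15*(-61))/(-1) = (-88 + 600 + 915)*(-1) = 1427*(-1) = -1427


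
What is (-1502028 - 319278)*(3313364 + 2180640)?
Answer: -10006262449224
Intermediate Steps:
(-1502028 - 319278)*(3313364 + 2180640) = -1821306*5494004 = -10006262449224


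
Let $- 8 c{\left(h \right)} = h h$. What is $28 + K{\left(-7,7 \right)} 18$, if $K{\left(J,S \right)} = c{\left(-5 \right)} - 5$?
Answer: $- \frac{473}{4} \approx -118.25$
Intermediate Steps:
$c{\left(h \right)} = - \frac{h^{2}}{8}$ ($c{\left(h \right)} = - \frac{h h}{8} = - \frac{h^{2}}{8}$)
$K{\left(J,S \right)} = - \frac{65}{8}$ ($K{\left(J,S \right)} = - \frac{\left(-5\right)^{2}}{8} - 5 = \left(- \frac{1}{8}\right) 25 - 5 = - \frac{25}{8} - 5 = - \frac{65}{8}$)
$28 + K{\left(-7,7 \right)} 18 = 28 - \frac{585}{4} = - \frac{473}{4}$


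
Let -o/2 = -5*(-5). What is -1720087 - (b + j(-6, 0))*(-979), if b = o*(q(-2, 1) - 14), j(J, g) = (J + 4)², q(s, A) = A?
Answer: -1079821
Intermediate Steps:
o = -50 (o = -(-10)*(-5) = -2*25 = -50)
j(J, g) = (4 + J)²
b = 650 (b = -50*(1 - 14) = -50*(-13) = 650)
-1720087 - (b + j(-6, 0))*(-979) = -1720087 - (650 + (4 - 6)²)*(-979) = -1720087 - (650 + (-2)²)*(-979) = -1720087 - (650 + 4)*(-979) = -1720087 - 654*(-979) = -1720087 - 1*(-640266) = -1720087 + 640266 = -1079821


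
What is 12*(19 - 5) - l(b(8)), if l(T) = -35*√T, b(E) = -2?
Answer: 168 + 35*I*√2 ≈ 168.0 + 49.497*I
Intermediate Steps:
12*(19 - 5) - l(b(8)) = 12*(19 - 5) - (-35)*√(-2) = 12*14 - (-35)*I*√2 = 168 - (-35)*I*√2 = 168 + 35*I*√2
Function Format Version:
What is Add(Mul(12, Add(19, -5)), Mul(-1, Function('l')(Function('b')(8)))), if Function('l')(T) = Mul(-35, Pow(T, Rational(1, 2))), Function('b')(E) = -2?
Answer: Add(168, Mul(35, I, Pow(2, Rational(1, 2)))) ≈ Add(168.00, Mul(49.497, I))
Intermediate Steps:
Add(Mul(12, Add(19, -5)), Mul(-1, Function('l')(Function('b')(8)))) = Add(Mul(12, Add(19, -5)), Mul(-1, Mul(-35, Pow(-2, Rational(1, 2))))) = Add(Mul(12, 14), Mul(-1, Mul(-35, Mul(I, Pow(2, Rational(1, 2)))))) = Add(168, Mul(-1, Mul(-35, I, Pow(2, Rational(1, 2))))) = Add(168, Mul(35, I, Pow(2, Rational(1, 2))))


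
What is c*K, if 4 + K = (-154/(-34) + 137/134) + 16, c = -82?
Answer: -1639303/1139 ≈ -1439.2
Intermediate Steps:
K = 39983/2278 (K = -4 + ((-154/(-34) + 137/134) + 16) = -4 + ((-154*(-1/34) + 137*(1/134)) + 16) = -4 + ((77/17 + 137/134) + 16) = -4 + (12647/2278 + 16) = -4 + 49095/2278 = 39983/2278 ≈ 17.552)
c*K = -82*39983/2278 = -1639303/1139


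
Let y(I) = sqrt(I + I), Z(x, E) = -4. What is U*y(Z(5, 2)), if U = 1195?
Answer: 2390*I*sqrt(2) ≈ 3380.0*I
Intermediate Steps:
y(I) = sqrt(2)*sqrt(I) (y(I) = sqrt(2*I) = sqrt(2)*sqrt(I))
U*y(Z(5, 2)) = 1195*(sqrt(2)*sqrt(-4)) = 1195*(sqrt(2)*(2*I)) = 1195*(2*I*sqrt(2)) = 2390*I*sqrt(2)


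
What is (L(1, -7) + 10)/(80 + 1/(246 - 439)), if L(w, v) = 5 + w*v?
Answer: 1544/15439 ≈ 0.10001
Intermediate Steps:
L(w, v) = 5 + v*w
(L(1, -7) + 10)/(80 + 1/(246 - 439)) = ((5 - 7*1) + 10)/(80 + 1/(246 - 439)) = ((5 - 7) + 10)/(80 + 1/(-193)) = (-2 + 10)/(80 - 1/193) = 8/(15439/193) = 8*(193/15439) = 1544/15439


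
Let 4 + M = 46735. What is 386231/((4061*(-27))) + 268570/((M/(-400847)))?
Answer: -3934706110615997/1707971319 ≈ -2.3037e+6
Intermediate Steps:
M = 46731 (M = -4 + 46735 = 46731)
386231/((4061*(-27))) + 268570/((M/(-400847))) = 386231/((4061*(-27))) + 268570/((46731/(-400847))) = 386231/(-109647) + 268570/((46731*(-1/400847))) = 386231*(-1/109647) + 268570/(-46731/400847) = -386231/109647 + 268570*(-400847/46731) = -386231/109647 - 107655478790/46731 = -3934706110615997/1707971319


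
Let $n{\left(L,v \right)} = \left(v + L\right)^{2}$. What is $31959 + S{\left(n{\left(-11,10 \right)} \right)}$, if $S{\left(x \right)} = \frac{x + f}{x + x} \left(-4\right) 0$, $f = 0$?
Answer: $31959$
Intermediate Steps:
$n{\left(L,v \right)} = \left(L + v\right)^{2}$
$S{\left(x \right)} = 0$ ($S{\left(x \right)} = \frac{x + 0}{x + x} \left(-4\right) 0 = \frac{x}{2 x} \left(-4\right) 0 = x \frac{1}{2 x} \left(-4\right) 0 = \frac{1}{2} \left(-4\right) 0 = \left(-2\right) 0 = 0$)
$31959 + S{\left(n{\left(-11,10 \right)} \right)} = 31959 + 0 = 31959$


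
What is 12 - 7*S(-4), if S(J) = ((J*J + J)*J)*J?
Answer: -1332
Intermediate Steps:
S(J) = J²*(J + J²) (S(J) = ((J² + J)*J)*J = ((J + J²)*J)*J = (J*(J + J²))*J = J²*(J + J²))
12 - 7*S(-4) = 12 - 7*(-4)³*(1 - 4) = 12 - (-448)*(-3) = 12 - 7*192 = 12 - 1344 = -1332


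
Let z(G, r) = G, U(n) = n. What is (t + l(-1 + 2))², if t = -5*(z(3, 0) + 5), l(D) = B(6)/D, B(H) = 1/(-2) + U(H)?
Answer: 4761/4 ≈ 1190.3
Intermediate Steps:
B(H) = -½ + H (B(H) = 1/(-2) + H = -½ + H)
l(D) = 11/(2*D) (l(D) = (-½ + 6)/D = 11/(2*D))
t = -40 (t = -5*(3 + 5) = -5*8 = -40)
(t + l(-1 + 2))² = (-40 + 11/(2*(-1 + 2)))² = (-40 + (11/2)/1)² = (-40 + (11/2)*1)² = (-40 + 11/2)² = (-69/2)² = 4761/4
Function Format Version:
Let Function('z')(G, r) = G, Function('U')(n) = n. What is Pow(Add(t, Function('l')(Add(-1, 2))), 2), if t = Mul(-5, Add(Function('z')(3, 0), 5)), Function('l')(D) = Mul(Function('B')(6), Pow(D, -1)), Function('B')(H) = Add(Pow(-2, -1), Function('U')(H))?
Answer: Rational(4761, 4) ≈ 1190.3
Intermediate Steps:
Function('B')(H) = Add(Rational(-1, 2), H) (Function('B')(H) = Add(Pow(-2, -1), H) = Add(Rational(-1, 2), H))
Function('l')(D) = Mul(Rational(11, 2), Pow(D, -1)) (Function('l')(D) = Mul(Add(Rational(-1, 2), 6), Pow(D, -1)) = Mul(Rational(11, 2), Pow(D, -1)))
t = -40 (t = Mul(-5, Add(3, 5)) = Mul(-5, 8) = -40)
Pow(Add(t, Function('l')(Add(-1, 2))), 2) = Pow(Add(-40, Mul(Rational(11, 2), Pow(Add(-1, 2), -1))), 2) = Pow(Add(-40, Mul(Rational(11, 2), Pow(1, -1))), 2) = Pow(Add(-40, Mul(Rational(11, 2), 1)), 2) = Pow(Add(-40, Rational(11, 2)), 2) = Pow(Rational(-69, 2), 2) = Rational(4761, 4)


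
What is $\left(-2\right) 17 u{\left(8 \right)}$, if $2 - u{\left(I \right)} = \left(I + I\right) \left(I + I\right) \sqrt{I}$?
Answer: $-68 + 17408 \sqrt{2} \approx 24551.0$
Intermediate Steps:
$u{\left(I \right)} = 2 - 4 I^{\frac{5}{2}}$ ($u{\left(I \right)} = 2 - \left(I + I\right) \left(I + I\right) \sqrt{I} = 2 - 2 I 2 I \sqrt{I} = 2 - 4 I^{2} \sqrt{I} = 2 - 4 I^{\frac{5}{2}}$)
$\left(-2\right) 17 u{\left(8 \right)} = \left(-2\right) 17 \left(2 - 4 \cdot 8^{\frac{5}{2}}\right) = - 34 \left(2 - 4 \cdot 128 \sqrt{2}\right) = - 34 \left(2 - 512 \sqrt{2}\right) = -68 + 17408 \sqrt{2}$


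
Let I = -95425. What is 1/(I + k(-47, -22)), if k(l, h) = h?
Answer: -1/95447 ≈ -1.0477e-5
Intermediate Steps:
1/(I + k(-47, -22)) = 1/(-95425 - 22) = 1/(-95447) = -1/95447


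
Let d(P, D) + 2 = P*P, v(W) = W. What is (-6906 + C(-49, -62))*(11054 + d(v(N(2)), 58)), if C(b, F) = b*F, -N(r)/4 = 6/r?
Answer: -43306128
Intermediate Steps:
N(r) = -24/r
C(b, F) = F*b
d(P, D) = -2 + P² (d(P, D) = -2 + P*P = -2 + P²)
(-6906 + C(-49, -62))*(11054 + d(v(N(2)), 58)) = (-6906 - 62*(-49))*(11054 + (-2 + (-24/2)²)) = (-6906 + 3038)*(11054 + (-2 + (-24*½)²)) = -3868*(11054 + (-2 + (-12)²)) = -3868*(11054 + (-2 + 144)) = -3868*(11054 + 142) = -3868*11196 = -43306128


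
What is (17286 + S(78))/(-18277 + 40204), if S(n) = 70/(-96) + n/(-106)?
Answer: 43971857/55782288 ≈ 0.78828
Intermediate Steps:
S(n) = -35/48 - n/106 (S(n) = 70*(-1/96) + n*(-1/106) = -35/48 - n/106)
(17286 + S(78))/(-18277 + 40204) = (17286 + (-35/48 - 1/106*78))/(-18277 + 40204) = (17286 + (-35/48 - 39/53))/21927 = (17286 - 3727/2544)*(1/21927) = (43971857/2544)*(1/21927) = 43971857/55782288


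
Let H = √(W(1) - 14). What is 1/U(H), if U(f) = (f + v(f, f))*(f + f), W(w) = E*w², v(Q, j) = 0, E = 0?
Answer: -1/28 ≈ -0.035714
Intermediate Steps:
W(w) = 0 (W(w) = 0*w² = 0)
H = I*√14 (H = √(0 - 14) = √(-14) = I*√14 ≈ 3.7417*I)
U(f) = 2*f² (U(f) = (f + 0)*(f + f) = f*(2*f) = 2*f²)
1/U(H) = 1/(2*(I*√14)²) = 1/(2*(-14)) = 1/(-28) = -1/28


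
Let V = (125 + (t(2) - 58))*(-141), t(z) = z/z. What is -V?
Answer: 9588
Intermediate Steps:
t(z) = 1
V = -9588 (V = (125 + (1 - 58))*(-141) = (125 - 57)*(-141) = 68*(-141) = -9588)
-V = -1*(-9588) = 9588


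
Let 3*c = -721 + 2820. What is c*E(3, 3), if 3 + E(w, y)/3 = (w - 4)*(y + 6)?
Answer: -25188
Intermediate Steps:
c = 2099/3 (c = (-721 + 2820)/3 = (⅓)*2099 = 2099/3 ≈ 699.67)
E(w, y) = -9 + 3*(-4 + w)*(6 + y) (E(w, y) = -9 + 3*((w - 4)*(y + 6)) = -9 + 3*((-4 + w)*(6 + y)) = -9 + 3*(-4 + w)*(6 + y))
c*E(3, 3) = 2099*(-81 - 12*3 + 18*3 + 3*3*3)/3 = 2099*(-81 - 36 + 54 + 27)/3 = (2099/3)*(-36) = -25188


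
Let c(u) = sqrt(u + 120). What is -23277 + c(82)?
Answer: -23277 + sqrt(202) ≈ -23263.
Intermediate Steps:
c(u) = sqrt(120 + u)
-23277 + c(82) = -23277 + sqrt(120 + 82) = -23277 + sqrt(202)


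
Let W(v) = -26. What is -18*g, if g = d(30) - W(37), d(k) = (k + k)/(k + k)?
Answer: -486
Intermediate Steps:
d(k) = 1 (d(k) = (2*k)/((2*k)) = (2*k)*(1/(2*k)) = 1)
g = 27 (g = 1 - 1*(-26) = 1 + 26 = 27)
-18*g = -18*27 = -486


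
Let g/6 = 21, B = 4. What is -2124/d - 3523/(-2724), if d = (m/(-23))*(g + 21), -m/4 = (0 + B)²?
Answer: -2081843/533904 ≈ -3.8993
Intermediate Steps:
g = 126 (g = 6*21 = 126)
m = -64 (m = -4*(0 + 4)² = -4*4² = -4*16 = -64)
d = 9408/23 (d = (-64/(-23))*(126 + 21) = -64*(-1/23)*147 = (64/23)*147 = 9408/23 ≈ 409.04)
-2124/d - 3523/(-2724) = -2124/9408/23 - 3523/(-2724) = -2124*23/9408 - 3523*(-1/2724) = -4071/784 + 3523/2724 = -2081843/533904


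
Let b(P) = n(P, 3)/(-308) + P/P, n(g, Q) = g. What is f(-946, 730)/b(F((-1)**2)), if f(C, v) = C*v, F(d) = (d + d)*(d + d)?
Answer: -13293665/19 ≈ -6.9967e+5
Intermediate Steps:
F(d) = 4*d**2 (F(d) = (2*d)*(2*d) = 4*d**2)
b(P) = 1 - P/308 (b(P) = P/(-308) + P/P = P*(-1/308) + 1 = -P/308 + 1 = 1 - P/308)
f(-946, 730)/b(F((-1)**2)) = (-946*730)/(1 - ((-1)**2)**2/77) = -690580/(1 - 1**2/77) = -690580/(1 - 1/77) = -690580/76/77 = -690580*77/76 = -13293665/19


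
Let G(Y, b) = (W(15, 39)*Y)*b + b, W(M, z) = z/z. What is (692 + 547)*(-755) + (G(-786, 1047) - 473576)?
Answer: -2230916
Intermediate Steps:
W(M, z) = 1
G(Y, b) = b + Y*b (G(Y, b) = (1*Y)*b + b = Y*b + b = b + Y*b)
(692 + 547)*(-755) + (G(-786, 1047) - 473576) = (692 + 547)*(-755) + (1047*(1 - 786) - 473576) = 1239*(-755) + (1047*(-785) - 473576) = -935445 + (-821895 - 473576) = -935445 - 1295471 = -2230916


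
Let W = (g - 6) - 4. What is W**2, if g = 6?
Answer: 16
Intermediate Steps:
W = -4 (W = (6 - 6) - 4 = 0 - 4 = -4)
W**2 = (-4)**2 = 16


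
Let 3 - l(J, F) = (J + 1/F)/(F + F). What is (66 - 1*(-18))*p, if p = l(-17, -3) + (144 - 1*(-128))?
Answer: 68572/3 ≈ 22857.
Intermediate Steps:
l(J, F) = 3 - (J + 1/F)/(2*F) (l(J, F) = 3 - (J + 1/F)/(F + F) = 3 - (J + 1/F)/(2*F))
p = 2449/9 (p = (3 - 1/2/(-3)**2 - 1/2*(-17)/(-3)) + (144 - 1*(-128)) = (3 - 1/2*1/9 - 1/2*(-17)*(-1/3)) + (144 + 128) = (3 - 1/18 - 17/6) + 272 = 1/9 + 272 = 2449/9 ≈ 272.11)
(66 - 1*(-18))*p = (66 - 1*(-18))*(2449/9) = (66 + 18)*(2449/9) = 84*(2449/9) = 68572/3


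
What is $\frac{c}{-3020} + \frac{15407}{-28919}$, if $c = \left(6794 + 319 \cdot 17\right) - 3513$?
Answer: $- \frac{74560029}{21833845} \approx -3.4149$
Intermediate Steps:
$c = 8704$ ($c = \left(6794 + 5423\right) - 3513 = 12217 - 3513 = 8704$)
$\frac{c}{-3020} + \frac{15407}{-28919} = \frac{8704}{-3020} + \frac{15407}{-28919} = 8704 \left(- \frac{1}{3020}\right) + 15407 \left(- \frac{1}{28919}\right) = - \frac{2176}{755} - \frac{15407}{28919} = - \frac{74560029}{21833845}$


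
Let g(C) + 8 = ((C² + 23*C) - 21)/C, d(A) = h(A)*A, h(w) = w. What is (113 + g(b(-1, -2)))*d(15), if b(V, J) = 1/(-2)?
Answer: 76275/2 ≈ 38138.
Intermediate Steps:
b(V, J) = -½
d(A) = A² (d(A) = A*A = A²)
g(C) = -8 + (-21 + C² + 23*C)/C (g(C) = -8 + ((C² + 23*C) - 21)/C = -8 + (-21 + C² + 23*C)/C)
(113 + g(b(-1, -2)))*d(15) = (113 + (15 - ½ - 21/(-½)))*15² = (113 + (15 - ½ - 21*(-2)))*225 = (113 + (15 - ½ + 42))*225 = (113 + 113/2)*225 = (339/2)*225 = 76275/2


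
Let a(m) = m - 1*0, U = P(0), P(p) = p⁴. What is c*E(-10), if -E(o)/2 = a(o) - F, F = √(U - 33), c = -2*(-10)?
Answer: 400 + 40*I*√33 ≈ 400.0 + 229.78*I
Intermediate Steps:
U = 0 (U = 0⁴ = 0)
c = 20
a(m) = m (a(m) = m + 0 = m)
F = I*√33 (F = √(0 - 33) = √(-33) = I*√33 ≈ 5.7446*I)
E(o) = -2*o + 2*I*√33 (E(o) = -2*(o - I*√33) = -2*o + 2*I*√33)
c*E(-10) = 20*(-2*(-10) + 2*I*√33) = 20*(20 + 2*I*√33) = 400 + 40*I*√33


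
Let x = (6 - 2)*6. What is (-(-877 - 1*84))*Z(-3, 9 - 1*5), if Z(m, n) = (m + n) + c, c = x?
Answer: 24025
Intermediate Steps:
x = 24 (x = 4*6 = 24)
c = 24
Z(m, n) = 24 + m + n (Z(m, n) = (m + n) + 24 = 24 + m + n)
(-(-877 - 1*84))*Z(-3, 9 - 1*5) = (-(-877 - 1*84))*(24 - 3 + (9 - 1*5)) = (-(-877 - 84))*(24 - 3 + (9 - 5)) = (-1*(-961))*(24 - 3 + 4) = 961*25 = 24025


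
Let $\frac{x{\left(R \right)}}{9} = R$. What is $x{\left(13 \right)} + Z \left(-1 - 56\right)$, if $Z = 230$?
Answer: $-12993$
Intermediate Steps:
$x{\left(R \right)} = 9 R$
$x{\left(13 \right)} + Z \left(-1 - 56\right) = 9 \cdot 13 + 230 \left(-1 - 56\right) = 117 + 230 \left(-1 - 56\right) = 117 + 230 \left(-57\right) = 117 - 13110 = -12993$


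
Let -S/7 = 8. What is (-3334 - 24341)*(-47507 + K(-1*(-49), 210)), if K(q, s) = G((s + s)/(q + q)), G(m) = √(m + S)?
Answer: 1314756225 - 27675*I*√2534/7 ≈ 1.3148e+9 - 1.9902e+5*I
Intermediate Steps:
S = -56 (S = -7*8 = -56)
G(m) = √(-56 + m) (G(m) = √(m - 56) = √(-56 + m))
K(q, s) = √(-56 + s/q) (K(q, s) = √(-56 + (s + s)/(q + q)) = √(-56 + (2*s)/((2*q))) = √(-56 + (2*s)*(1/(2*q))) = √(-56 + s/q))
(-3334 - 24341)*(-47507 + K(-1*(-49), 210)) = (-3334 - 24341)*(-47507 + √(-56 + 210/((-1*(-49))))) = -27675*(-47507 + √(-56 + 210/49)) = -27675*(-47507 + √(-56 + 210*(1/49))) = -27675*(-47507 + √(-56 + 30/7)) = -27675*(-47507 + √(-362/7)) = -27675*(-47507 + I*√2534/7) = 1314756225 - 27675*I*√2534/7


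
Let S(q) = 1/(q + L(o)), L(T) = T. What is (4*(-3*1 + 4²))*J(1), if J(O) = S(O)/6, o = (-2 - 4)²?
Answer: 26/111 ≈ 0.23423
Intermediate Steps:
o = 36 (o = (-6)² = 36)
S(q) = 1/(36 + q) (S(q) = 1/(q + 36) = 1/(36 + q))
J(O) = 1/(6*(36 + O)) (J(O) = 1/((36 + O)*6) = (⅙)/(36 + O) = 1/(6*(36 + O)))
(4*(-3*1 + 4²))*J(1) = (4*(-3*1 + 4²))*(1/(6*(36 + 1))) = (4*(-3 + 16))*((⅙)/37) = (4*13)*((⅙)*(1/37)) = 52*(1/222) = 26/111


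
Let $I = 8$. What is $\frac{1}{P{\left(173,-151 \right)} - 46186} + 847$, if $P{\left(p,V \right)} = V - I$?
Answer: $\frac{39254214}{46345} \approx 847.0$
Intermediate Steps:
$P{\left(p,V \right)} = -8 + V$ ($P{\left(p,V \right)} = V - 8 = -8 + V$)
$\frac{1}{P{\left(173,-151 \right)} - 46186} + 847 = \frac{1}{\left(-8 - 151\right) - 46186} + 847 = \frac{1}{-159 - 46186} + 847 = \frac{1}{-46345} + 847 = - \frac{1}{46345} + 847 = \frac{39254214}{46345}$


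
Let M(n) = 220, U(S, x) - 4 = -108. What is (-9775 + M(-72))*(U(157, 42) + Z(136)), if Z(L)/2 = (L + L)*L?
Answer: -705923400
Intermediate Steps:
U(S, x) = -104 (U(S, x) = 4 - 108 = -104)
Z(L) = 4*L**2 (Z(L) = 2*((L + L)*L) = 2*((2*L)*L) = 2*(2*L**2) = 4*L**2)
(-9775 + M(-72))*(U(157, 42) + Z(136)) = (-9775 + 220)*(-104 + 4*136**2) = -9555*(-104 + 4*18496) = -9555*(-104 + 73984) = -9555*73880 = -705923400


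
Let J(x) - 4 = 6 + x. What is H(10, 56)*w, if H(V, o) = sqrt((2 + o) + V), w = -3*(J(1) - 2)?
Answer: -54*sqrt(17) ≈ -222.65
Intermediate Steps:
J(x) = 10 + x (J(x) = 4 + (6 + x) = 10 + x)
w = -27 (w = -3*((10 + 1) - 2) = -3*(11 - 2) = -3*9 = -27)
H(V, o) = sqrt(2 + V + o)
H(10, 56)*w = sqrt(2 + 10 + 56)*(-27) = sqrt(68)*(-27) = (2*sqrt(17))*(-27) = -54*sqrt(17)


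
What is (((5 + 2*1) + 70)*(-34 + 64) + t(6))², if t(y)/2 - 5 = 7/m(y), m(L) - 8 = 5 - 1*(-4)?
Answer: 1556618116/289 ≈ 5.3862e+6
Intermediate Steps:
m(L) = 17 (m(L) = 8 + (5 - 1*(-4)) = 8 + (5 + 4) = 8 + 9 = 17)
t(y) = 184/17 (t(y) = 10 + 2*(7/17) = 10 + 14/17 = 184/17)
(((5 + 2*1) + 70)*(-34 + 64) + t(6))² = (((5 + 2*1) + 70)*(-34 + 64) + 184/17)² = (((5 + 2) + 70)*30 + 184/17)² = ((7 + 70)*30 + 184/17)² = (77*30 + 184/17)² = (2310 + 184/17)² = (39454/17)² = 1556618116/289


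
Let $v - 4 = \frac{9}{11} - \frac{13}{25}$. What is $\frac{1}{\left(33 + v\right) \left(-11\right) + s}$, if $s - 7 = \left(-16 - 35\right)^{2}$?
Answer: $\frac{25}{54943} \approx 0.00045502$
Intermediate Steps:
$v = \frac{1182}{275}$ ($v = 4 + \left(\frac{9}{11} - \frac{13}{25}\right) = 4 + \frac{82}{275} = \frac{1182}{275} \approx 4.2982$)
$s = 2608$ ($s = 7 + \left(-16 - 35\right)^{2} = 7 + \left(-51\right)^{2} = 7 + 2601 = 2608$)
$\frac{1}{\left(33 + v\right) \left(-11\right) + s} = \frac{1}{\left(33 + \frac{1182}{275}\right) \left(-11\right) + 2608} = \frac{1}{\frac{10257}{275} \left(-11\right) + 2608} = \frac{1}{- \frac{10257}{25} + 2608} = \frac{1}{\frac{54943}{25}} = \frac{25}{54943}$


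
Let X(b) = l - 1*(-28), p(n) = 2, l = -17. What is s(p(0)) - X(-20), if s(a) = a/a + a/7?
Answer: -68/7 ≈ -9.7143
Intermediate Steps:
X(b) = 11 (X(b) = -17 - 1*(-28) = -17 + 28 = 11)
s(a) = 1 + a/7 (s(a) = 1 + a*(⅐) = 1 + a/7)
s(p(0)) - X(-20) = (1 + (⅐)*2) - 1*11 = (1 + 2/7) - 11 = 9/7 - 11 = -68/7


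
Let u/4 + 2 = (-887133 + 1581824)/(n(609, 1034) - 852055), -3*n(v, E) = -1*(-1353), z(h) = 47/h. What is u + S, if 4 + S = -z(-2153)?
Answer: -13983978063/917722709 ≈ -15.238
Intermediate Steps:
S = -8565/2153 (S = -4 - 47/(-2153) = -4 - 47*(-1)/2153 = -4 - 1*(-47/2153) = -4 + 47/2153 = -8565/2153 ≈ -3.9782)
n(v, E) = -451 (n(v, E) = -(-1)*(-1353)/3 = -⅓*1353 = -451)
u = -4799406/426253 (u = -8 + 4*((-887133 + 1581824)/(-451 - 852055)) = -8 + 4*(694691/(-852506)) = -8 + 4*(694691*(-1/852506)) = -8 + 4*(-694691/852506) = -8 - 1389382/426253 = -4799406/426253 ≈ -11.260)
u + S = -4799406/426253 - 8565/2153 = -13983978063/917722709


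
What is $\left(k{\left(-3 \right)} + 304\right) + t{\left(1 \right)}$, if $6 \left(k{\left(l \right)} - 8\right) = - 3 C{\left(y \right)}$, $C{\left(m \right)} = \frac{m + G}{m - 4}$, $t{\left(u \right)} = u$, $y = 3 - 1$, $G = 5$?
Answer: $\frac{1259}{4} \approx 314.75$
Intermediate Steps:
$y = 2$ ($y = 3 - 1 = 2$)
$C{\left(m \right)} = \frac{5 + m}{-4 + m}$ ($C{\left(m \right)} = \frac{m + 5}{m - 4} = \frac{5 + m}{-4 + m}$)
$k{\left(l \right)} = \frac{39}{4}$ ($k{\left(l \right)} = 8 + \frac{\left(-3\right) \frac{5 + 2}{-4 + 2}}{6} = 8 + \frac{\left(-3\right) \frac{1}{-2} \cdot 7}{6} = 8 + \frac{\left(-3\right) \left(\left(- \frac{1}{2}\right) 7\right)}{6} = 8 + \frac{\left(-3\right) \left(- \frac{7}{2}\right)}{6} = 8 + \frac{1}{6} \cdot \frac{21}{2} = 8 + \frac{7}{4} = \frac{39}{4}$)
$\left(k{\left(-3 \right)} + 304\right) + t{\left(1 \right)} = \left(\frac{39}{4} + 304\right) + 1 = \frac{1255}{4} + 1 = \frac{1259}{4}$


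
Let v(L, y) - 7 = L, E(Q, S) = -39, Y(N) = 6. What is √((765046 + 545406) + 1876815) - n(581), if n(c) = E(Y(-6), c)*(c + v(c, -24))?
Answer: 45591 + √3187267 ≈ 47376.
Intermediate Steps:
v(L, y) = 7 + L
n(c) = -273 - 78*c (n(c) = -39*(c + (7 + c)) = -39*(7 + 2*c) = -273 - 78*c)
√((765046 + 545406) + 1876815) - n(581) = √((765046 + 545406) + 1876815) - (-273 - 78*581) = √(1310452 + 1876815) - (-273 - 45318) = √3187267 - 1*(-45591) = √3187267 + 45591 = 45591 + √3187267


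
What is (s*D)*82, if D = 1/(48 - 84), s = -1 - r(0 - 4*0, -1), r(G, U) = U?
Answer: 0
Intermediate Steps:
s = 0 (s = -1 - 1*(-1) = -1 + 1 = 0)
D = -1/36 (D = 1/(-36) = -1/36 ≈ -0.027778)
(s*D)*82 = (0*(-1/36))*82 = 0*82 = 0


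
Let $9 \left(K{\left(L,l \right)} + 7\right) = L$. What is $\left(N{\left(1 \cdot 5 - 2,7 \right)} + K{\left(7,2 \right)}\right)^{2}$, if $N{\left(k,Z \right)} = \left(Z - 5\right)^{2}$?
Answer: $\frac{400}{81} \approx 4.9383$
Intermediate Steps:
$K{\left(L,l \right)} = -7 + \frac{L}{9}$
$N{\left(k,Z \right)} = \left(-5 + Z\right)^{2}$
$\left(N{\left(1 \cdot 5 - 2,7 \right)} + K{\left(7,2 \right)}\right)^{2} = \left(\left(-5 + 7\right)^{2} + \left(-7 + \frac{1}{9} \cdot 7\right)\right)^{2} = \left(2^{2} + \left(-7 + \frac{7}{9}\right)\right)^{2} = \left(4 - \frac{56}{9}\right)^{2} = \left(- \frac{20}{9}\right)^{2} = \frac{400}{81}$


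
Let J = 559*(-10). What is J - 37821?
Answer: -43411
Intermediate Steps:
J = -5590
J - 37821 = -5590 - 37821 = -43411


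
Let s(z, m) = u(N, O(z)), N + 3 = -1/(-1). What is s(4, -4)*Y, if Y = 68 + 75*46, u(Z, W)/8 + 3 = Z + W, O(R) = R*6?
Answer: 534736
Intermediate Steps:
N = -2 (N = -3 - 1/(-1) = -3 - 1*(-1) = -3 + 1 = -2)
O(R) = 6*R
u(Z, W) = -24 + 8*W + 8*Z (u(Z, W) = -24 + 8*(Z + W) = -24 + 8*(W + Z) = -24 + (8*W + 8*Z) = -24 + 8*W + 8*Z)
s(z, m) = -40 + 48*z (s(z, m) = -24 + 8*(6*z) + 8*(-2) = -24 + 48*z - 16 = -40 + 48*z)
Y = 3518 (Y = 68 + 3450 = 3518)
s(4, -4)*Y = (-40 + 48*4)*3518 = (-40 + 192)*3518 = 152*3518 = 534736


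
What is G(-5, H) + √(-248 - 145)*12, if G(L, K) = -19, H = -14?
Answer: -19 + 12*I*√393 ≈ -19.0 + 237.89*I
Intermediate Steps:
G(-5, H) + √(-248 - 145)*12 = -19 + √(-248 - 145)*12 = -19 + √(-393)*12 = -19 + (I*√393)*12 = -19 + 12*I*√393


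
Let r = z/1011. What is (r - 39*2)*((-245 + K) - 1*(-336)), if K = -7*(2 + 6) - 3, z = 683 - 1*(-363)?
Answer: -2489984/1011 ≈ -2462.9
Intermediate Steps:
z = 1046 (z = 683 + 363 = 1046)
K = -59 (K = -7*8 - 3 = -56 - 3 = -59)
r = 1046/1011 ≈ 1.0346
(r - 39*2)*((-245 + K) - 1*(-336)) = (1046/1011 - 39*2)*((-245 - 59) - 1*(-336)) = (1046/1011 - 78)*(-304 + 336) = -77812/1011*32 = -2489984/1011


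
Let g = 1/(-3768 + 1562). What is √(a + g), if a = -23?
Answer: I*√111930234/2206 ≈ 4.7959*I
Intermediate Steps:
g = -1/2206 (g = 1/(-2206) = -1/2206 ≈ -0.00045331)
√(a + g) = √(-23 - 1/2206) = √(-50739/2206) = I*√111930234/2206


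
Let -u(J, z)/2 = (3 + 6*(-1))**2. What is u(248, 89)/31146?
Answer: -3/5191 ≈ -0.00057792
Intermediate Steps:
u(J, z) = -18 (u(J, z) = -2*(3 + 6*(-1))**2 = -2*(3 - 6)**2 = -2*(-3)**2 = -2*9 = -18)
u(248, 89)/31146 = -18/31146 = -18*1/31146 = -3/5191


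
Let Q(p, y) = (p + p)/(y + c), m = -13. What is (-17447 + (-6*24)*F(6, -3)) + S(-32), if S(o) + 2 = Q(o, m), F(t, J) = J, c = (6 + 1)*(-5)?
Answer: -51047/3 ≈ -17016.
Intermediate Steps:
c = -35 (c = 7*(-5) = -35)
Q(p, y) = 2*p/(-35 + y) (Q(p, y) = (p + p)/(y - 35) = (2*p)/(-35 + y) = 2*p/(-35 + y))
S(o) = -2 - o/24 (S(o) = -2 + 2*o/(-35 - 13) = -2 + 2*o/(-48) = -2 + 2*o*(-1/48) = -2 - o/24)
(-17447 + (-6*24)*F(6, -3)) + S(-32) = (-17447 - 6*24*(-3)) + (-2 - 1/24*(-32)) = (-17447 - 144*(-3)) + (-2 + 4/3) = (-17447 + 432) - ⅔ = -17015 - ⅔ = -51047/3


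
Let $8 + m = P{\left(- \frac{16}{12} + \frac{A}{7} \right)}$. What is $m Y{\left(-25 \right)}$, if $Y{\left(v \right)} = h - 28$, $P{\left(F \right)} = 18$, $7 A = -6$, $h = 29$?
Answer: $10$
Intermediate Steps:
$A = - \frac{6}{7}$ ($A = \frac{1}{7} \left(-6\right) = - \frac{6}{7} \approx -0.85714$)
$Y{\left(v \right)} = 1$ ($Y{\left(v \right)} = 29 - 28 = 1$)
$m = 10$ ($m = -8 + 18 = 10$)
$m Y{\left(-25 \right)} = 10 \cdot 1 = 10$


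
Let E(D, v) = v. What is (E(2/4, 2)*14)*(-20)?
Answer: -560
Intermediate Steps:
(E(2/4, 2)*14)*(-20) = (2*14)*(-20) = 28*(-20) = -560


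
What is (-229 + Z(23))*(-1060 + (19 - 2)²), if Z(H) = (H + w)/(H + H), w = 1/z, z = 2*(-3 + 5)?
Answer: 32415153/184 ≈ 1.7617e+5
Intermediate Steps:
z = 4 (z = 2*2 = 4)
w = ¼ (w = 1/4 = ¼ ≈ 0.25000)
Z(H) = (¼ + H)/(2*H) (Z(H) = (H + ¼)/(H + H) = (¼ + H)/((2*H)) = (¼ + H)*(1/(2*H)) = (¼ + H)/(2*H))
(-229 + Z(23))*(-1060 + (19 - 2)²) = (-229 + (⅛)*(1 + 4*23)/23)*(-1060 + (19 - 2)²) = (-229 + (⅛)*(1/23)*(1 + 92))*(-1060 + 17²) = (-229 + (⅛)*(1/23)*93)*(-1060 + 289) = (-229 + 93/184)*(-771) = -42043/184*(-771) = 32415153/184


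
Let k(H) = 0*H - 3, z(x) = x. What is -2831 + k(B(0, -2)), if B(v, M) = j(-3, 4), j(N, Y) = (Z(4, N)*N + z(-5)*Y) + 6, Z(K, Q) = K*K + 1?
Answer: -2834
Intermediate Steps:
Z(K, Q) = 1 + K² (Z(K, Q) = K² + 1 = 1 + K²)
j(N, Y) = 6 - 5*Y + 17*N (j(N, Y) = ((1 + 4²)*N - 5*Y) + 6 = ((1 + 16)*N - 5*Y) + 6 = (17*N - 5*Y) + 6 = (-5*Y + 17*N) + 6 = 6 - 5*Y + 17*N)
B(v, M) = -65 (B(v, M) = 6 - 5*4 + 17*(-3) = 6 - 20 - 51 = -65)
k(H) = -3 (k(H) = 0 - 3 = -3)
-2831 + k(B(0, -2)) = -2831 - 3 = -2834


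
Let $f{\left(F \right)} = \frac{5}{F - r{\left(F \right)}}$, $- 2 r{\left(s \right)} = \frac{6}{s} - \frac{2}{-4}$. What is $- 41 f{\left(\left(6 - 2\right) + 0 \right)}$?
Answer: $-41$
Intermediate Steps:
$r{\left(s \right)} = - \frac{1}{4} - \frac{3}{s}$ ($r{\left(s \right)} = - \frac{\frac{6}{s} - \frac{2}{-4}}{2} = - \frac{\frac{6}{s} - - \frac{1}{2}}{2} = - \frac{\frac{6}{s} + \frac{1}{2}}{2} = - \frac{\frac{1}{2} + \frac{6}{s}}{2} = - \frac{1}{4} - \frac{3}{s}$)
$f{\left(F \right)} = \frac{5}{F - \frac{-12 - F}{4 F}}$
$- 41 f{\left(\left(6 - 2\right) + 0 \right)} = - 41 \frac{20 \left(\left(6 - 2\right) + 0\right)}{12 + \left(\left(6 - 2\right) + 0\right) + 4 \left(\left(6 - 2\right) + 0\right)^{2}} = - 41 \frac{20 \left(4 + 0\right)}{12 + \left(4 + 0\right) + 4 \left(4 + 0\right)^{2}} = - 41 \cdot 20 \cdot 4 \frac{1}{12 + 4 + 4 \cdot 4^{2}} = - 41 \cdot 20 \cdot 4 \frac{1}{12 + 4 + 4 \cdot 16} = - 41 \cdot 20 \cdot 4 \frac{1}{12 + 4 + 64} = - 41 \cdot 20 \cdot 4 \cdot \frac{1}{80} = \left(-41\right) 1 = -41$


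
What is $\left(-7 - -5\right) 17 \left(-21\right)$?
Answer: $714$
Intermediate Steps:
$\left(-7 - -5\right) 17 \left(-21\right) = \left(-7 + 5\right) 17 \left(-21\right) = \left(-2\right) 17 \left(-21\right) = \left(-34\right) \left(-21\right) = 714$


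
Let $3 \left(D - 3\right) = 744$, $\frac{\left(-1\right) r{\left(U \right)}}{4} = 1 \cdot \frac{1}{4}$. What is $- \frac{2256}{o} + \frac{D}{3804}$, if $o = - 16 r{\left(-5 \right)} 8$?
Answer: $- \frac{133589}{7608} \approx -17.559$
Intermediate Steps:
$r{\left(U \right)} = -1$ ($r{\left(U \right)} = - 4 \cdot 1 \cdot \frac{1}{4} = \left(-4\right) \frac{1}{4} = -1$)
$D = 251$ ($D = 3 + \frac{1}{3} \cdot 744 = 3 + 248 = 251$)
$o = 128$ ($o = \left(-16\right) \left(-1\right) 8 = 16 \cdot 8 = 128$)
$- \frac{2256}{o} + \frac{D}{3804} = - \frac{2256}{128} + \frac{251}{3804} = \left(-2256\right) \frac{1}{128} + 251 \cdot \frac{1}{3804} = - \frac{141}{8} + \frac{251}{3804} = - \frac{133589}{7608}$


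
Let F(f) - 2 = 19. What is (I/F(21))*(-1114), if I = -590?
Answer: 657260/21 ≈ 31298.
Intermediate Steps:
F(f) = 21 (F(f) = 2 + 19 = 21)
(I/F(21))*(-1114) = -590/21*(-1114) = 657260/21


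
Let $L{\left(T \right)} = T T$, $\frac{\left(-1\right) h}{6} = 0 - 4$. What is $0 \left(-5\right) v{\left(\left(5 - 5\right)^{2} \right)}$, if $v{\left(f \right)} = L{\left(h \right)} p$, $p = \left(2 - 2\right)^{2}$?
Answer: $0$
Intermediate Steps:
$h = 24$ ($h = - 6 \left(0 - 4\right) = \left(-6\right) \left(-4\right) = 24$)
$L{\left(T \right)} = T^{2}$
$p = 0$ ($p = 0^{2} = 0$)
$v{\left(f \right)} = 0$ ($v{\left(f \right)} = 24^{2} \cdot 0 = 576 \cdot 0 = 0$)
$0 \left(-5\right) v{\left(\left(5 - 5\right)^{2} \right)} = 0 \left(-5\right) 0 = 0 \cdot 0 = 0$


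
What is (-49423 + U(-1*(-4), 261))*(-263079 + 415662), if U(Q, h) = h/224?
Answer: -1689168728253/224 ≈ -7.5409e+9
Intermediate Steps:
U(Q, h) = h/224 (U(Q, h) = h*(1/224) = h/224)
(-49423 + U(-1*(-4), 261))*(-263079 + 415662) = (-49423 + (1/224)*261)*(-263079 + 415662) = (-49423 + 261/224)*152583 = -11070491/224*152583 = -1689168728253/224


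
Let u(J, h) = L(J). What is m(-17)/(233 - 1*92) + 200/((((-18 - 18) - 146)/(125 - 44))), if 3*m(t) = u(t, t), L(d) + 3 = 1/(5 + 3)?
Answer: -27412493/307944 ≈ -89.018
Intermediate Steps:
L(d) = -23/8 (L(d) = -3 + 1/(5 + 3) = -3 + 1/8 = -3 + ⅛ = -23/8)
u(J, h) = -23/8
m(t) = -23/24 (m(t) = (⅓)*(-23/8) = -23/24)
m(-17)/(233 - 1*92) + 200/((((-18 - 18) - 146)/(125 - 44))) = -23/(24*(233 - 1*92)) + 200/((((-18 - 18) - 146)/(125 - 44))) = -23/(24*(233 - 92)) + 200/(((-36 - 146)/81)) = -23/24/141 + 200/((-182*1/81)) = -23/24*1/141 + 200/(-182/81) = -23/3384 + 200*(-81/182) = -23/3384 - 8100/91 = -27412493/307944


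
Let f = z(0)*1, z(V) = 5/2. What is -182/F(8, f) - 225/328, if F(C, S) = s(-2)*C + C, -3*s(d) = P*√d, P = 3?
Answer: -8137/984 - 91*I*√2/12 ≈ -8.2693 - 10.724*I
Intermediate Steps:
z(V) = 5/2 (z(V) = 5*(½) = 5/2)
s(d) = -√d
f = 5/2 (f = (5/2)*1 = 5/2 ≈ 2.5000)
F(C, S) = C - I*C*√2 (F(C, S) = (-√(-2))*C + C = (-I*√2)*C + C = -I*C*√2 + C = C - I*C*√2)
-182/F(8, f) - 225/328 = -182*1/(8*(1 - I*√2)) - 225/328 = -182/(8 - 8*I*√2) - 225*1/328 = -182/(8 - 8*I*√2) - 225/328 = -225/328 - 182/(8 - 8*I*√2)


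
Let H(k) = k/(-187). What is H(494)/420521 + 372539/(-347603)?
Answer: -29295680133035/27334605537481 ≈ -1.0717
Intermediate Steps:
H(k) = -k/187 (H(k) = k*(-1/187) = -k/187)
H(494)/420521 + 372539/(-347603) = -1/187*494/420521 + 372539/(-347603) = -494/187*1/420521 + 372539*(-1/347603) = -494/78637427 - 372539/347603 = -29295680133035/27334605537481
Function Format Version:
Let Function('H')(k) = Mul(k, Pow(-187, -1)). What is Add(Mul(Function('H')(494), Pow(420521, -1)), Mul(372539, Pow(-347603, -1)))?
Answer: Rational(-29295680133035, 27334605537481) ≈ -1.0717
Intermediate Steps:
Function('H')(k) = Mul(Rational(-1, 187), k) (Function('H')(k) = Mul(k, Rational(-1, 187)) = Mul(Rational(-1, 187), k))
Add(Mul(Function('H')(494), Pow(420521, -1)), Mul(372539, Pow(-347603, -1))) = Add(Mul(Mul(Rational(-1, 187), 494), Pow(420521, -1)), Mul(372539, Pow(-347603, -1))) = Add(Mul(Rational(-494, 187), Rational(1, 420521)), Mul(372539, Rational(-1, 347603))) = Add(Rational(-494, 78637427), Rational(-372539, 347603)) = Rational(-29295680133035, 27334605537481)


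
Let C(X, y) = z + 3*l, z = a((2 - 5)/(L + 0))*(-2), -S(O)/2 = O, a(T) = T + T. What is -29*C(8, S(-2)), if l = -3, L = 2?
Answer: 87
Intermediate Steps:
a(T) = 2*T
S(O) = -2*O
z = 6 (z = (2*((2 - 5)/(2 + 0)))*(-2) = (2*(-3/2))*(-2) = -3*(-2) = 6)
C(X, y) = -3 (C(X, y) = 6 + 3*(-3) = 6 - 9 = -3)
-29*C(8, S(-2)) = -29*(-3) = 87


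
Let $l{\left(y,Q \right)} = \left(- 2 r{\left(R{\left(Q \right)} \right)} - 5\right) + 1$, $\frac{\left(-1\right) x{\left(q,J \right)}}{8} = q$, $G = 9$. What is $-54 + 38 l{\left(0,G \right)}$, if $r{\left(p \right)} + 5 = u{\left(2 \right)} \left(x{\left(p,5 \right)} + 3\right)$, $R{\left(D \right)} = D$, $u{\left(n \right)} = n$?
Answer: $10662$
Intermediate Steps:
$x{\left(q,J \right)} = - 8 q$
$r{\left(p \right)} = 1 - 16 p$ ($r{\left(p \right)} = -5 + 2 \left(- 8 p + 3\right) = -5 + 2 \left(3 - 8 p\right) = -5 - \left(-6 + 16 p\right) = 1 - 16 p$)
$l{\left(y,Q \right)} = -6 + 32 Q$ ($l{\left(y,Q \right)} = \left(- 2 \left(1 - 16 Q\right) - 5\right) + 1 = \left(\left(-2 + 32 Q\right) - 5\right) + 1 = \left(-7 + 32 Q\right) + 1 = -6 + 32 Q$)
$-54 + 38 l{\left(0,G \right)} = -54 + 38 \left(-6 + 32 \cdot 9\right) = -54 + 38 \left(-6 + 288\right) = -54 + 38 \cdot 282 = -54 + 10716 = 10662$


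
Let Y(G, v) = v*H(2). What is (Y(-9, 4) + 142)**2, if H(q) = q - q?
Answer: 20164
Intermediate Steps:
H(q) = 0
Y(G, v) = 0 (Y(G, v) = v*0 = 0)
(Y(-9, 4) + 142)**2 = (0 + 142)**2 = 142**2 = 20164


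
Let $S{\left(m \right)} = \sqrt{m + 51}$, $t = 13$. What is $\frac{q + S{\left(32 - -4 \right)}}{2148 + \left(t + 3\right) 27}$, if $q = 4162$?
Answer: $\frac{2081}{1290} + \frac{\sqrt{87}}{2580} \approx 1.6168$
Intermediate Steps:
$S{\left(m \right)} = \sqrt{51 + m}$
$\frac{q + S{\left(32 - -4 \right)}}{2148 + \left(t + 3\right) 27} = \frac{4162 + \sqrt{51 + \left(32 - -4\right)}}{2148 + \left(13 + 3\right) 27} = \frac{4162 + \sqrt{51 + \left(32 + 4\right)}}{2148 + 16 \cdot 27} = \frac{4162 + \sqrt{51 + 36}}{2148 + 432} = \frac{4162 + \sqrt{87}}{2580} = \left(4162 + \sqrt{87}\right) \frac{1}{2580} = \frac{2081}{1290} + \frac{\sqrt{87}}{2580}$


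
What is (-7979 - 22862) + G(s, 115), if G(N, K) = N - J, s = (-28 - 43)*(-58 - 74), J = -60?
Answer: -21409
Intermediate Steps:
s = 9372 (s = -71*(-132) = 9372)
G(N, K) = 60 + N (G(N, K) = N - 1*(-60) = N + 60 = 60 + N)
(-7979 - 22862) + G(s, 115) = (-7979 - 22862) + (60 + 9372) = -30841 + 9432 = -21409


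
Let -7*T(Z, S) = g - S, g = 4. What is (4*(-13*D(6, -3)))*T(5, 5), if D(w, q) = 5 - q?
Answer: -416/7 ≈ -59.429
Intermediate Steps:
T(Z, S) = -4/7 + S/7 (T(Z, S) = -(4 - S)/7 = -4/7 + S/7)
(4*(-13*D(6, -3)))*T(5, 5) = (4*(-13*(5 - 1*(-3))))*(-4/7 + (1/7)*5) = (4*(-13*(5 + 3)))*(-4/7 + 5/7) = (4*(-13*8))*(1/7) = (4*(-104))*(1/7) = -416*1/7 = -416/7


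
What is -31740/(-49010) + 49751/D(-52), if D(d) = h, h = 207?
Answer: 244486669/1014507 ≈ 240.99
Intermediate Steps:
D(d) = 207
-31740/(-49010) + 49751/D(-52) = -31740/(-49010) + 49751/207 = -31740*(-1/49010) + 49751*(1/207) = 3174/4901 + 49751/207 = 244486669/1014507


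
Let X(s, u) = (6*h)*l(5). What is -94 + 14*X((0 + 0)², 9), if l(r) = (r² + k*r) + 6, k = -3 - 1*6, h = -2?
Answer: 2258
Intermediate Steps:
k = -9 (k = -3 - 6 = -9)
l(r) = 6 + r² - 9*r (l(r) = (r² - 9*r) + 6 = 6 + r² - 9*r)
X(s, u) = 168 (X(s, u) = (6*(-2))*(6 + 5² - 9*5) = -12*(6 + 25 - 45) = -12*(-14) = 168)
-94 + 14*X((0 + 0)², 9) = -94 + 14*168 = -94 + 2352 = 2258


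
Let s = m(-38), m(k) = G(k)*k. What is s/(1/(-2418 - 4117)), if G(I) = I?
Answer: -9436540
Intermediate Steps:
m(k) = k² (m(k) = k*k = k²)
s = 1444 (s = (-38)² = 1444)
s/(1/(-2418 - 4117)) = 1444/(1/(-2418 - 4117)) = 1444/(1/(-6535)) = 1444/(-1/6535) = 1444*(-6535) = -9436540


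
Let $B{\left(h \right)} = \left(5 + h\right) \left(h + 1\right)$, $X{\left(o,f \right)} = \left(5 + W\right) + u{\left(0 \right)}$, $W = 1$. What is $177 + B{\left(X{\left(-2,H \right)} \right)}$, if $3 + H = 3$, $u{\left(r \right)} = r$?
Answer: $254$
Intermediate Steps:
$H = 0$ ($H = -3 + 3 = 0$)
$X{\left(o,f \right)} = 6$ ($X{\left(o,f \right)} = \left(5 + 1\right) + 0 = 6 + 0 = 6$)
$B{\left(h \right)} = \left(1 + h\right) \left(5 + h\right)$ ($B{\left(h \right)} = \left(5 + h\right) \left(1 + h\right) = \left(1 + h\right) \left(5 + h\right)$)
$177 + B{\left(X{\left(-2,H \right)} \right)} = 177 + \left(5 + 6^{2} + 6 \cdot 6\right) = 177 + \left(5 + 36 + 36\right) = 177 + 77 = 254$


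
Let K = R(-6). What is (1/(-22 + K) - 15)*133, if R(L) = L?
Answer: -7999/4 ≈ -1999.8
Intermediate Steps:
K = -6
(1/(-22 + K) - 15)*133 = (1/(-22 - 6) - 15)*133 = (1/(-28) - 15)*133 = (-1/28 - 15)*133 = -421/28*133 = -7999/4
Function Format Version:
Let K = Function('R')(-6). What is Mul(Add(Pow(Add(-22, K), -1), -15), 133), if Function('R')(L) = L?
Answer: Rational(-7999, 4) ≈ -1999.8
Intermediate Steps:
K = -6
Mul(Add(Pow(Add(-22, K), -1), -15), 133) = Mul(Add(Pow(Add(-22, -6), -1), -15), 133) = Mul(Add(Pow(-28, -1), -15), 133) = Mul(Add(Rational(-1, 28), -15), 133) = Mul(Rational(-421, 28), 133) = Rational(-7999, 4)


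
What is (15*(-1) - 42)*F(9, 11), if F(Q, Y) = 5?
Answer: -285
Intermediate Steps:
(15*(-1) - 42)*F(9, 11) = (15*(-1) - 42)*5 = (-15 - 42)*5 = -57*5 = -285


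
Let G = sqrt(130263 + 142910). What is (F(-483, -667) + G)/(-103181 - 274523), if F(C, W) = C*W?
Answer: -322161/377704 - sqrt(273173)/377704 ≈ -0.85433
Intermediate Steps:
G = sqrt(273173) ≈ 522.66
(F(-483, -667) + G)/(-103181 - 274523) = (-483*(-667) + sqrt(273173))/(-103181 - 274523) = (322161 + sqrt(273173))/(-377704) = (322161 + sqrt(273173))*(-1/377704) = -322161/377704 - sqrt(273173)/377704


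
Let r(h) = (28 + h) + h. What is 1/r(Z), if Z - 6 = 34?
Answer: 1/108 ≈ 0.0092593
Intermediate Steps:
Z = 40 (Z = 6 + 34 = 40)
r(h) = 28 + 2*h
1/r(Z) = 1/(28 + 2*40) = 1/(28 + 80) = 1/108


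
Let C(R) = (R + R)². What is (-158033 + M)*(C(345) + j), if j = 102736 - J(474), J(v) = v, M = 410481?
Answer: 146006330176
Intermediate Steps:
C(R) = 4*R² (C(R) = (2*R)² = 4*R²)
j = 102262 (j = 102736 - 1*474 = 102736 - 474 = 102262)
(-158033 + M)*(C(345) + j) = (-158033 + 410481)*(4*345² + 102262) = 252448*(4*119025 + 102262) = 252448*(476100 + 102262) = 252448*578362 = 146006330176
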